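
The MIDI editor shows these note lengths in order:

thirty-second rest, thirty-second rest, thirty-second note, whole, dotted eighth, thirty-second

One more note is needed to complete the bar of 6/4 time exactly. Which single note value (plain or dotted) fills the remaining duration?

The bar of 6/4 = 48 thirty-second notes.
Each duration in thirty-second notes: thirty-second rest = 1; thirty-second rest = 1; thirty-second note = 1; whole = 32; dotted eighth = 6; thirty-second = 1.
Altogether 1 + 1 + 1 + 32 + 6 + 1 = 42.
Remaining: 48 − 42 = 6 thirty-second notes, which is a dotted eighth note.

dotted eighth note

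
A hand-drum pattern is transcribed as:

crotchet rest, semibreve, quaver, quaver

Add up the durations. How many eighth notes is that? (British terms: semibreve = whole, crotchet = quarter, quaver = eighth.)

Working in eighth notes: crotchet rest = 2; semibreve = 8; quaver = 1; quaver = 1.
Altogether 2 + 8 + 1 + 1 = 12 eighth notes.

12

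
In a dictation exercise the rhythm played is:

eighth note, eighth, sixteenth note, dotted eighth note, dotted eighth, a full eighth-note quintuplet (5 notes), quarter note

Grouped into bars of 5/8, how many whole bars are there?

2

One bar of 5/8 = 10 sixteenth notes.
Working in sixteenth notes: eighth note = 2; eighth = 2; sixteenth note = 1; dotted eighth note = 3; dotted eighth = 3; a full eighth-note quintuplet (5 notes) (five quintuplet eighths span one half) = 8; quarter note = 4.
Total: 2 + 2 + 1 + 3 + 3 + 8 + 4 = 23.
23 ÷ 10 = 2 complete bars with 3 left over.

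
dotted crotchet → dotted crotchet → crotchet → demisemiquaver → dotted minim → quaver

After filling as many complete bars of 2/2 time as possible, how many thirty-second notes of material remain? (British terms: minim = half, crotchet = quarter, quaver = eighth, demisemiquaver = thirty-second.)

29

One bar of 2/2 = 32 thirty-second notes.
Working in thirty-second notes: dotted crotchet = 12; dotted crotchet = 12; crotchet = 8; demisemiquaver = 1; dotted minim = 24; quaver = 4.
Sum: 12 + 12 + 8 + 1 + 24 + 4 = 61.
61 ÷ 32 = 1 complete bar with 29 thirty-second notes remaining.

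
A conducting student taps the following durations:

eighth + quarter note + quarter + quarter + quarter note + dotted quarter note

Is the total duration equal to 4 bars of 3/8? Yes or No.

One bar of 3/8 = 3 eighth notes, so 4 bars = 12.
In eighth notes: eighth = 1; quarter note = 2; quarter = 2; quarter = 2; quarter note = 2; dotted quarter note = 3.
Adding: 1 + 2 + 2 + 2 + 2 + 3 = 12.
12 equals 12, so the answer is Yes.

Yes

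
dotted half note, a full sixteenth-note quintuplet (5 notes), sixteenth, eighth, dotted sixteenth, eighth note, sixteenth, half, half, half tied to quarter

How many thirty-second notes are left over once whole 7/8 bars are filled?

One bar of 7/8 = 28 thirty-second notes.
In thirty-second notes: dotted half note = 24; a full sixteenth-note quintuplet (5 notes) (five quintuplet sixteenths span one quarter) = 8; sixteenth = 2; eighth = 4; dotted sixteenth = 3; eighth note = 4; sixteenth = 2; half = 16; half = 16; half tied to quarter (half + quarter) = 24.
Total: 24 + 8 + 2 + 4 + 3 + 4 + 2 + 16 + 16 + 24 = 103.
103 ÷ 28 = 3 complete bars with 19 thirty-second notes remaining.

19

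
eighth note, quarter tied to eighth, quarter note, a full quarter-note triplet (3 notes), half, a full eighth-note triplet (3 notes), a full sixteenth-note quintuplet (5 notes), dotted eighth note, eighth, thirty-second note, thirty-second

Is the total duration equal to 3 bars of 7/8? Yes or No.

Yes

One bar of 7/8 = 28 thirty-second notes, so 3 bars = 84.
Express everything in thirty-second notes: eighth note = 4; quarter tied to eighth (quarter + eighth) = 12; quarter note = 8; a full quarter-note triplet (3 notes) (three triplet quarters span one half) = 16; half = 16; a full eighth-note triplet (3 notes) (three triplet eighths span one quarter) = 8; a full sixteenth-note quintuplet (5 notes) (five quintuplet sixteenths span one quarter) = 8; dotted eighth note = 6; eighth = 4; thirty-second note = 1; thirty-second = 1.
Altogether 4 + 12 + 8 + 16 + 16 + 8 + 8 + 6 + 4 + 1 + 1 = 84.
84 equals 84, so the answer is Yes.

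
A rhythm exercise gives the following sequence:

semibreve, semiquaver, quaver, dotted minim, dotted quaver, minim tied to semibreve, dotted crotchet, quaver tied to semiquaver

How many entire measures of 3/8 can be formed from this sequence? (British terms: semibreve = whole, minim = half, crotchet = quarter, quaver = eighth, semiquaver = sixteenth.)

11

One bar of 3/8 = 6 sixteenth notes.
Convert each value to sixteenth notes: semibreve = 16; semiquaver = 1; quaver = 2; dotted minim = 12; dotted quaver = 3; minim tied to semibreve (minim + semibreve) = 24; dotted crotchet = 6; quaver tied to semiquaver (quaver + semiquaver) = 3.
Adding: 16 + 1 + 2 + 12 + 3 + 24 + 6 + 3 = 67.
67 ÷ 6 = 11 complete bars with 1 left over.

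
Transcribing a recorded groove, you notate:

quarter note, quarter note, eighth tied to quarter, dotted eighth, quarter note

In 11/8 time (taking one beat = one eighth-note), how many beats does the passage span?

10.5

One eighth-note beat = 2 sixteenth notes.
Each duration in sixteenth notes: quarter note = 4; quarter note = 4; eighth tied to quarter (eighth + quarter) = 6; dotted eighth = 3; quarter note = 4.
Adding: 4 + 4 + 6 + 3 + 4 = 21.
21 ÷ 2 = 10.5 beats.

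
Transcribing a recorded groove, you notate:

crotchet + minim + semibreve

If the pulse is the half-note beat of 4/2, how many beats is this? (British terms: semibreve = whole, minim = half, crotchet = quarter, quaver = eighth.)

One half-note beat = 2 quarter notes.
Each duration in quarter notes: crotchet = 1; minim = 2; semibreve = 4.
Altogether 1 + 2 + 4 = 7.
7 ÷ 2 = 3.5 beats.

3.5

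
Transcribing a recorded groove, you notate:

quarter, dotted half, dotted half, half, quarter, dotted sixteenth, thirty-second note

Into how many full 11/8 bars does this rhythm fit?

One bar of 11/8 = 44 thirty-second notes.
Each duration in thirty-second notes: quarter = 8; dotted half = 24; dotted half = 24; half = 16; quarter = 8; dotted sixteenth = 3; thirty-second note = 1.
Altogether 8 + 24 + 24 + 16 + 8 + 3 + 1 = 84.
84 ÷ 44 = 1 complete bar with 40 left over.

1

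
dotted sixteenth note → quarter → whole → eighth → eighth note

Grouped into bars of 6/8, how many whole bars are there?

2

One bar of 6/8 = 24 thirty-second notes.
Convert each value to thirty-second notes: dotted sixteenth note = 3; quarter = 8; whole = 32; eighth = 4; eighth note = 4.
Altogether 3 + 8 + 32 + 4 + 4 = 51.
51 ÷ 24 = 2 complete bars with 3 left over.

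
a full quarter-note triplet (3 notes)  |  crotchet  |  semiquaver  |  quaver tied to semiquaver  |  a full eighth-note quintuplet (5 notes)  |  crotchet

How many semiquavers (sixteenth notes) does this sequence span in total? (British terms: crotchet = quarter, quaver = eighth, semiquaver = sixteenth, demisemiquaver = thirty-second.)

28

Convert each value to sixteenth notes: a full quarter-note triplet (3 notes) (three triplet quarters span one half) = 8; crotchet = 4; semiquaver = 1; quaver tied to semiquaver (quaver + semiquaver) = 3; a full eighth-note quintuplet (5 notes) (five quintuplet eighths span one half) = 8; crotchet = 4.
Altogether 8 + 4 + 1 + 3 + 8 + 4 = 28 sixteenth notes.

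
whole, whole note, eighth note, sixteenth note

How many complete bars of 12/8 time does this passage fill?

One bar of 12/8 = 24 sixteenth notes.
Convert each value to sixteenth notes: whole = 16; whole note = 16; eighth note = 2; sixteenth note = 1.
Altogether 16 + 16 + 2 + 1 = 35.
35 ÷ 24 = 1 complete bar with 11 left over.

1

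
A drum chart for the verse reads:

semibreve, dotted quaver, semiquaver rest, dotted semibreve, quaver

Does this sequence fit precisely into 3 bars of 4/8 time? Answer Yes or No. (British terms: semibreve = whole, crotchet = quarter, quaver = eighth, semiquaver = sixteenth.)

No

One bar of 4/8 = 8 sixteenth notes, so 3 bars = 24.
Working in sixteenth notes: semibreve = 16; dotted quaver = 3; semiquaver rest = 1; dotted semibreve = 24; quaver = 2.
Sum: 16 + 3 + 1 + 24 + 2 = 46.
46 exceeds 24, so the answer is No.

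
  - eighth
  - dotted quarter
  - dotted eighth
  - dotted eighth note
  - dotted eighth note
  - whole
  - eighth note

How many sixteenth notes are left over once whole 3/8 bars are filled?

One bar of 3/8 = 6 sixteenth notes.
In sixteenth notes: eighth = 2; dotted quarter = 6; dotted eighth = 3; dotted eighth note = 3; dotted eighth note = 3; whole = 16; eighth note = 2.
Sum: 2 + 6 + 3 + 3 + 3 + 16 + 2 = 35.
35 ÷ 6 = 5 complete bars with 5 sixteenth notes remaining.

5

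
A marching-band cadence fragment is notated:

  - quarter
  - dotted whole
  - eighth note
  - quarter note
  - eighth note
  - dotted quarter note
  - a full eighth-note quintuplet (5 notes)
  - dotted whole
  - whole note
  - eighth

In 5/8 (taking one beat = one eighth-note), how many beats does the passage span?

46

One eighth-note beat = 2 sixteenth notes.
In sixteenth notes: quarter = 4; dotted whole = 24; eighth note = 2; quarter note = 4; eighth note = 2; dotted quarter note = 6; a full eighth-note quintuplet (5 notes) (five quintuplet eighths span one half) = 8; dotted whole = 24; whole note = 16; eighth = 2.
Altogether 4 + 24 + 2 + 4 + 2 + 6 + 8 + 24 + 16 + 2 = 92.
92 ÷ 2 = 46 beats.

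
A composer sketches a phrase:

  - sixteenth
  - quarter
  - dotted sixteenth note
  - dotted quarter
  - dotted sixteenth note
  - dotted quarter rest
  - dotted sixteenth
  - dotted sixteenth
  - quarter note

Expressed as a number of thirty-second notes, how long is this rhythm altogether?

54

In thirty-second notes: sixteenth = 2; quarter = 8; dotted sixteenth note = 3; dotted quarter = 12; dotted sixteenth note = 3; dotted quarter rest = 12; dotted sixteenth = 3; dotted sixteenth = 3; quarter note = 8.
Total: 2 + 8 + 3 + 12 + 3 + 12 + 3 + 3 + 8 = 54 thirty-second notes.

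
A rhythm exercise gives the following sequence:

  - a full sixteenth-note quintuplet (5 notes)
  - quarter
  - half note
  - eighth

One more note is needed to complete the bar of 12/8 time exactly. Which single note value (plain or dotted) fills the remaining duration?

The bar of 12/8 = 12 eighth notes.
Each duration in eighth notes: a full sixteenth-note quintuplet (5 notes) (five quintuplet sixteenths span one quarter) = 2; quarter = 2; half note = 4; eighth = 1.
Total: 2 + 2 + 4 + 1 = 9.
Remaining: 12 − 9 = 3 eighth notes, which is a dotted quarter note.

dotted quarter note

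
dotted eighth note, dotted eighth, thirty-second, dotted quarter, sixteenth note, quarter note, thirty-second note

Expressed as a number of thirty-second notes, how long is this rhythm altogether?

36

In thirty-second notes: dotted eighth note = 6; dotted eighth = 6; thirty-second = 1; dotted quarter = 12; sixteenth note = 2; quarter note = 8; thirty-second note = 1.
Adding: 6 + 6 + 1 + 12 + 2 + 8 + 1 = 36 thirty-second notes.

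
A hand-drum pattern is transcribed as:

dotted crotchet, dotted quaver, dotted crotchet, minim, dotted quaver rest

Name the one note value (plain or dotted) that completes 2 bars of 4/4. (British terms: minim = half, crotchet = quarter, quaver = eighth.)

dotted quarter note

2 bars of 4/4 = 32 sixteenth notes.
Convert each value to sixteenth notes: dotted crotchet = 6; dotted quaver = 3; dotted crotchet = 6; minim = 8; dotted quaver rest = 3.
Sum: 6 + 3 + 6 + 8 + 3 = 26.
Remaining: 32 − 26 = 6 sixteenth notes, which is a dotted quarter note.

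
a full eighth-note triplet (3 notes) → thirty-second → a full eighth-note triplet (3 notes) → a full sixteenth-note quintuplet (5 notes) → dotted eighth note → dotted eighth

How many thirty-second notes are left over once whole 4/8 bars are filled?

One bar of 4/8 = 16 thirty-second notes.
In thirty-second notes: a full eighth-note triplet (3 notes) (three triplet eighths span one quarter) = 8; thirty-second = 1; a full eighth-note triplet (3 notes) (three triplet eighths span one quarter) = 8; a full sixteenth-note quintuplet (5 notes) (five quintuplet sixteenths span one quarter) = 8; dotted eighth note = 6; dotted eighth = 6.
Altogether 8 + 1 + 8 + 8 + 6 + 6 = 37.
37 ÷ 16 = 2 complete bars with 5 thirty-second notes remaining.

5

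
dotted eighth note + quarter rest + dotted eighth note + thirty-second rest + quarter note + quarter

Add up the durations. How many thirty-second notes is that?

37

Each duration in thirty-second notes: dotted eighth note = 6; quarter rest = 8; dotted eighth note = 6; thirty-second rest = 1; quarter note = 8; quarter = 8.
Adding: 6 + 8 + 6 + 1 + 8 + 8 = 37 thirty-second notes.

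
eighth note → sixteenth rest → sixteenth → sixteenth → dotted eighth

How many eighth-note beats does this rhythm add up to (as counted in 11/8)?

One eighth-note beat = 2 sixteenth notes.
In sixteenth notes: eighth note = 2; sixteenth rest = 1; sixteenth = 1; sixteenth = 1; dotted eighth = 3.
Altogether 2 + 1 + 1 + 1 + 3 = 8.
8 ÷ 2 = 4 beats.

4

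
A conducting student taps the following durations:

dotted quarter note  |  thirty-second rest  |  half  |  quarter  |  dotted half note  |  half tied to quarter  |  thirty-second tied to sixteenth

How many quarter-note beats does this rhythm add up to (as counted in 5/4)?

One quarter-note beat = 8 thirty-second notes.
Express everything in thirty-second notes: dotted quarter note = 12; thirty-second rest = 1; half = 16; quarter = 8; dotted half note = 24; half tied to quarter (half + quarter) = 24; thirty-second tied to sixteenth (thirty-second + sixteenth) = 3.
Adding: 12 + 1 + 16 + 8 + 24 + 24 + 3 = 88.
88 ÷ 8 = 11 beats.

11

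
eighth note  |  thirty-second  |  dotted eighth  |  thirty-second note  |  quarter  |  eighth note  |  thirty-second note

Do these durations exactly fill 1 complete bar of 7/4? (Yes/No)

One bar of 7/4 = 56 thirty-second notes.
Each duration in thirty-second notes: eighth note = 4; thirty-second = 1; dotted eighth = 6; thirty-second note = 1; quarter = 8; eighth note = 4; thirty-second note = 1.
Adding: 4 + 1 + 6 + 1 + 8 + 4 + 1 = 25.
25 falls short of 56, so the answer is No.

No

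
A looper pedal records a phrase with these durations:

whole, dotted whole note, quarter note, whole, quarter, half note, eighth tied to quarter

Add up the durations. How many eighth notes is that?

39

Express everything in eighth notes: whole = 8; dotted whole note = 12; quarter note = 2; whole = 8; quarter = 2; half note = 4; eighth tied to quarter (eighth + quarter) = 3.
Adding: 8 + 12 + 2 + 8 + 2 + 4 + 3 = 39 eighth notes.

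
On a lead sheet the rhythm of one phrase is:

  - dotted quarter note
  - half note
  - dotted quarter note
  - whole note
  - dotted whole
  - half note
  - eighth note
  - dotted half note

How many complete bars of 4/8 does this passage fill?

One bar of 4/8 = 4 eighth notes.
In eighth notes: dotted quarter note = 3; half note = 4; dotted quarter note = 3; whole note = 8; dotted whole = 12; half note = 4; eighth note = 1; dotted half note = 6.
Adding: 3 + 4 + 3 + 8 + 12 + 4 + 1 + 6 = 41.
41 ÷ 4 = 10 complete bars with 1 left over.

10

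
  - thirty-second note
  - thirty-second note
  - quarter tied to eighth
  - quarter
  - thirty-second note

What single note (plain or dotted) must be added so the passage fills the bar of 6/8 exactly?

thirty-second note

The bar of 6/8 = 24 thirty-second notes.
Convert each value to thirty-second notes: thirty-second note = 1; thirty-second note = 1; quarter tied to eighth (quarter + eighth) = 12; quarter = 8; thirty-second note = 1.
Sum: 1 + 1 + 12 + 8 + 1 = 23.
Remaining: 24 − 23 = 1 thirty-second note, which is a thirty-second note.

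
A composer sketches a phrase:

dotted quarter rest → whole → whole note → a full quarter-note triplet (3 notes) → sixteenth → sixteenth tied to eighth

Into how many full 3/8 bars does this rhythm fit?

8

One bar of 3/8 = 6 sixteenth notes.
Convert each value to sixteenth notes: dotted quarter rest = 6; whole = 16; whole note = 16; a full quarter-note triplet (3 notes) (three triplet quarters span one half) = 8; sixteenth = 1; sixteenth tied to eighth (sixteenth + eighth) = 3.
Sum: 6 + 16 + 16 + 8 + 1 + 3 = 50.
50 ÷ 6 = 8 complete bars with 2 left over.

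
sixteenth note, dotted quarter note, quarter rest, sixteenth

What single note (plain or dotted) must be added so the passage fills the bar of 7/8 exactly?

The bar of 7/8 = 14 sixteenth notes.
In sixteenth notes: sixteenth note = 1; dotted quarter note = 6; quarter rest = 4; sixteenth = 1.
Total: 1 + 6 + 4 + 1 = 12.
Remaining: 14 − 12 = 2 sixteenth notes, which is a eighth note.

eighth note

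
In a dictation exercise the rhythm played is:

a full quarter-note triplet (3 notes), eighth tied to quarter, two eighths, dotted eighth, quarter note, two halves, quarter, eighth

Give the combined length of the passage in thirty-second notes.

In thirty-second notes: a full quarter-note triplet (3 notes) (three triplet quarters span one half) = 16; eighth tied to quarter (eighth + quarter) = 12; eighth = 4; eighth = 4; dotted eighth = 6; quarter note = 8; half = 16; half = 16; quarter = 8; eighth = 4.
Total: 16 + 12 + 4 + 4 + 6 + 8 + 16 + 16 + 8 + 4 = 94 thirty-second notes.

94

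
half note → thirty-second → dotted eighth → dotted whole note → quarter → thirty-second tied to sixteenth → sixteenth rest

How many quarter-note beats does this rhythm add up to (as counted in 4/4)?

One quarter-note beat = 8 thirty-second notes.
Working in thirty-second notes: half note = 16; thirty-second = 1; dotted eighth = 6; dotted whole note = 48; quarter = 8; thirty-second tied to sixteenth (thirty-second + sixteenth) = 3; sixteenth rest = 2.
Sum: 16 + 1 + 6 + 48 + 8 + 3 + 2 = 84.
84 ÷ 8 = 10.5 beats.

10.5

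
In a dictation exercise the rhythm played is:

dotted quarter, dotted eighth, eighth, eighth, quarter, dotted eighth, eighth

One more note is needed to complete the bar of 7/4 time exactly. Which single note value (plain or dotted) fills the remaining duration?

dotted quarter note

The bar of 7/4 = 28 sixteenth notes.
Each duration in sixteenth notes: dotted quarter = 6; dotted eighth = 3; eighth = 2; eighth = 2; quarter = 4; dotted eighth = 3; eighth = 2.
Adding: 6 + 3 + 2 + 2 + 4 + 3 + 2 = 22.
Remaining: 28 − 22 = 6 sixteenth notes, which is a dotted quarter note.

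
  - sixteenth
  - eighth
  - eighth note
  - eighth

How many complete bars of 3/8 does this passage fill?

One bar of 3/8 = 6 sixteenth notes.
Convert each value to sixteenth notes: sixteenth = 1; eighth = 2; eighth note = 2; eighth = 2.
Sum: 1 + 2 + 2 + 2 = 7.
7 ÷ 6 = 1 complete bar with 1 left over.

1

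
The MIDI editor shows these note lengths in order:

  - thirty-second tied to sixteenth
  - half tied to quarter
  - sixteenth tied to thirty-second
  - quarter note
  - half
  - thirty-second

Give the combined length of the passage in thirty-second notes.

Convert each value to thirty-second notes: thirty-second tied to sixteenth (thirty-second + sixteenth) = 3; half tied to quarter (half + quarter) = 24; sixteenth tied to thirty-second (sixteenth + thirty-second) = 3; quarter note = 8; half = 16; thirty-second = 1.
Altogether 3 + 24 + 3 + 8 + 16 + 1 = 55 thirty-second notes.

55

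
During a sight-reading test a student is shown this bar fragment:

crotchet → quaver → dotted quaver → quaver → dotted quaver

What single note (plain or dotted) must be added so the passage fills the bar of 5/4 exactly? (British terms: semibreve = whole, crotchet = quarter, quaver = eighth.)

dotted quarter note

The bar of 5/4 = 20 sixteenth notes.
Each duration in sixteenth notes: crotchet = 4; quaver = 2; dotted quaver = 3; quaver = 2; dotted quaver = 3.
Total: 4 + 2 + 3 + 2 + 3 = 14.
Remaining: 20 − 14 = 6 sixteenth notes, which is a dotted quarter note.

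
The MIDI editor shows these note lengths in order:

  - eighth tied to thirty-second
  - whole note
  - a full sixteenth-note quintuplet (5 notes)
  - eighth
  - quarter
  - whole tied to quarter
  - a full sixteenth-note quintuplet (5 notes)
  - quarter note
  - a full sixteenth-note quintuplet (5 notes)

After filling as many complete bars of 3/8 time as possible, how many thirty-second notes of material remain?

One bar of 3/8 = 12 thirty-second notes.
Working in thirty-second notes: eighth tied to thirty-second (eighth + thirty-second) = 5; whole note = 32; a full sixteenth-note quintuplet (5 notes) (five quintuplet sixteenths span one quarter) = 8; eighth = 4; quarter = 8; whole tied to quarter (whole + quarter) = 40; a full sixteenth-note quintuplet (5 notes) (five quintuplet sixteenths span one quarter) = 8; quarter note = 8; a full sixteenth-note quintuplet (5 notes) (five quintuplet sixteenths span one quarter) = 8.
Adding: 5 + 32 + 8 + 4 + 8 + 40 + 8 + 8 + 8 = 121.
121 ÷ 12 = 10 complete bars with 1 thirty-second note remaining.

1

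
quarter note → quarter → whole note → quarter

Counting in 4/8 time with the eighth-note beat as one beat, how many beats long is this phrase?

One eighth-note beat = 2 sixteenth notes.
Express everything in sixteenth notes: quarter note = 4; quarter = 4; whole note = 16; quarter = 4.
Sum: 4 + 4 + 16 + 4 = 28.
28 ÷ 2 = 14 beats.

14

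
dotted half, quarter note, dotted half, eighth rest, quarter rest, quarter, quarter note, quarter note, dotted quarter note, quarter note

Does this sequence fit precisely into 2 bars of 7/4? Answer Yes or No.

One bar of 7/4 = 14 eighth notes, so 2 bars = 28.
Each duration in eighth notes: dotted half = 6; quarter note = 2; dotted half = 6; eighth rest = 1; quarter rest = 2; quarter = 2; quarter note = 2; quarter note = 2; dotted quarter note = 3; quarter note = 2.
Total: 6 + 2 + 6 + 1 + 2 + 2 + 2 + 2 + 3 + 2 = 28.
28 equals 28, so the answer is Yes.

Yes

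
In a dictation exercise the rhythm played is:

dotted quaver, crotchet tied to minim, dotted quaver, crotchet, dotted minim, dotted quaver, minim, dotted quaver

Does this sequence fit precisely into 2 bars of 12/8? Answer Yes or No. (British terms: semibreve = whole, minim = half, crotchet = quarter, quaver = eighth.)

Yes

One bar of 12/8 = 24 sixteenth notes, so 2 bars = 48.
Working in sixteenth notes: dotted quaver = 3; crotchet tied to minim (crotchet + minim) = 12; dotted quaver = 3; crotchet = 4; dotted minim = 12; dotted quaver = 3; minim = 8; dotted quaver = 3.
Total: 3 + 12 + 3 + 4 + 12 + 3 + 8 + 3 = 48.
48 equals 48, so the answer is Yes.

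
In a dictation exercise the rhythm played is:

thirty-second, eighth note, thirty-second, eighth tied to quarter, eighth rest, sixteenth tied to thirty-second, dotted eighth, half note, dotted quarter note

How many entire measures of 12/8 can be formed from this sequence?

1

One bar of 12/8 = 48 thirty-second notes.
Convert each value to thirty-second notes: thirty-second = 1; eighth note = 4; thirty-second = 1; eighth tied to quarter (eighth + quarter) = 12; eighth rest = 4; sixteenth tied to thirty-second (sixteenth + thirty-second) = 3; dotted eighth = 6; half note = 16; dotted quarter note = 12.
Sum: 1 + 4 + 1 + 12 + 4 + 3 + 6 + 16 + 12 = 59.
59 ÷ 48 = 1 complete bar with 11 left over.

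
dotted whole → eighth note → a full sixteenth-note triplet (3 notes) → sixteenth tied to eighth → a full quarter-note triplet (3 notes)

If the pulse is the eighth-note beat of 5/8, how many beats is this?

One eighth-note beat = 2 sixteenth notes.
Working in sixteenth notes: dotted whole = 24; eighth note = 2; a full sixteenth-note triplet (3 notes) (three triplet sixteenths span one eighth) = 2; sixteenth tied to eighth (sixteenth + eighth) = 3; a full quarter-note triplet (3 notes) (three triplet quarters span one half) = 8.
Adding: 24 + 2 + 2 + 3 + 8 = 39.
39 ÷ 2 = 19.5 beats.

19.5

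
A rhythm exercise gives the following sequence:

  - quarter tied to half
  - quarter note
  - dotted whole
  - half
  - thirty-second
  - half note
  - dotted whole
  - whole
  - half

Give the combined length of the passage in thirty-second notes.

209

Convert each value to thirty-second notes: quarter tied to half (quarter + half) = 24; quarter note = 8; dotted whole = 48; half = 16; thirty-second = 1; half note = 16; dotted whole = 48; whole = 32; half = 16.
Altogether 24 + 8 + 48 + 16 + 1 + 16 + 48 + 32 + 16 = 209 thirty-second notes.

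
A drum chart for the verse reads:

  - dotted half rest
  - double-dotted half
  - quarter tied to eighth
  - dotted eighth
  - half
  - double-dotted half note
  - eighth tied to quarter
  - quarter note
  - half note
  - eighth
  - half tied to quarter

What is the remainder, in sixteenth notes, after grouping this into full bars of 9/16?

One bar of 9/16 = 9 sixteenth notes.
Convert each value to sixteenth notes: dotted half rest = 12; double-dotted half = 14; quarter tied to eighth (quarter + eighth) = 6; dotted eighth = 3; half = 8; double-dotted half note = 14; eighth tied to quarter (eighth + quarter) = 6; quarter note = 4; half note = 8; eighth = 2; half tied to quarter (half + quarter) = 12.
Altogether 12 + 14 + 6 + 3 + 8 + 14 + 6 + 4 + 8 + 2 + 12 = 89.
89 ÷ 9 = 9 complete bars with 8 sixteenth notes remaining.

8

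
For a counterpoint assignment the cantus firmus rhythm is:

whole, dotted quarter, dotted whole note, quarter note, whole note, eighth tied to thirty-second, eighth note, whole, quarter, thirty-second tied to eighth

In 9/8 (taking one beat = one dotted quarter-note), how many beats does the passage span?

15.5

One dotted quarter-note beat = 12 thirty-second notes.
In thirty-second notes: whole = 32; dotted quarter = 12; dotted whole note = 48; quarter note = 8; whole note = 32; eighth tied to thirty-second (eighth + thirty-second) = 5; eighth note = 4; whole = 32; quarter = 8; thirty-second tied to eighth (thirty-second + eighth) = 5.
Adding: 32 + 12 + 48 + 8 + 32 + 5 + 4 + 32 + 8 + 5 = 186.
186 ÷ 12 = 15.5 beats.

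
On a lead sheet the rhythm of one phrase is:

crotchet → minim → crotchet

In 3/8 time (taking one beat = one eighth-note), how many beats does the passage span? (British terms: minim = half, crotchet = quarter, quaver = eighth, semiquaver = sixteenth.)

One eighth-note beat = 2 sixteenth notes.
Each duration in sixteenth notes: crotchet = 4; minim = 8; crotchet = 4.
Total: 4 + 8 + 4 = 16.
16 ÷ 2 = 8 beats.

8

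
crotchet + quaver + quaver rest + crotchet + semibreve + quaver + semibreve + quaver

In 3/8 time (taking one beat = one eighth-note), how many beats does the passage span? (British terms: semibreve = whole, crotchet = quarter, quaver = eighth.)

24

One eighth-note beat = 2 sixteenth notes.
Convert each value to sixteenth notes: crotchet = 4; quaver = 2; quaver rest = 2; crotchet = 4; semibreve = 16; quaver = 2; semibreve = 16; quaver = 2.
Total: 4 + 2 + 2 + 4 + 16 + 2 + 16 + 2 = 48.
48 ÷ 2 = 24 beats.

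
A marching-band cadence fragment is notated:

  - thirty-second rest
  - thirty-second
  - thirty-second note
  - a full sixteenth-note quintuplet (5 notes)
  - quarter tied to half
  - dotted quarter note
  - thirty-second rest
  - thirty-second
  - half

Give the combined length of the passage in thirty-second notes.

65

Each duration in thirty-second notes: thirty-second rest = 1; thirty-second = 1; thirty-second note = 1; a full sixteenth-note quintuplet (5 notes) (five quintuplet sixteenths span one quarter) = 8; quarter tied to half (quarter + half) = 24; dotted quarter note = 12; thirty-second rest = 1; thirty-second = 1; half = 16.
Altogether 1 + 1 + 1 + 8 + 24 + 12 + 1 + 1 + 16 = 65 thirty-second notes.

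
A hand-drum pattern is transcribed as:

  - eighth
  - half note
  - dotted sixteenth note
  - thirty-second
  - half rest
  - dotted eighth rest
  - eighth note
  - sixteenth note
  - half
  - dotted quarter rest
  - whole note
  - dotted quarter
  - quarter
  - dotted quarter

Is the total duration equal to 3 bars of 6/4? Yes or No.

Yes

One bar of 6/4 = 48 thirty-second notes, so 3 bars = 144.
Convert each value to thirty-second notes: eighth = 4; half note = 16; dotted sixteenth note = 3; thirty-second = 1; half rest = 16; dotted eighth rest = 6; eighth note = 4; sixteenth note = 2; half = 16; dotted quarter rest = 12; whole note = 32; dotted quarter = 12; quarter = 8; dotted quarter = 12.
Sum: 4 + 16 + 3 + 1 + 16 + 6 + 4 + 2 + 16 + 12 + 32 + 12 + 8 + 12 = 144.
144 equals 144, so the answer is Yes.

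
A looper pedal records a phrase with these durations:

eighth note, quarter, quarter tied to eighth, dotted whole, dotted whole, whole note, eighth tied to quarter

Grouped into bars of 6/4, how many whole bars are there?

One bar of 6/4 = 12 eighth notes.
Express everything in eighth notes: eighth note = 1; quarter = 2; quarter tied to eighth (quarter + eighth) = 3; dotted whole = 12; dotted whole = 12; whole note = 8; eighth tied to quarter (eighth + quarter) = 3.
Altogether 1 + 2 + 3 + 12 + 12 + 8 + 3 = 41.
41 ÷ 12 = 3 complete bars with 5 left over.

3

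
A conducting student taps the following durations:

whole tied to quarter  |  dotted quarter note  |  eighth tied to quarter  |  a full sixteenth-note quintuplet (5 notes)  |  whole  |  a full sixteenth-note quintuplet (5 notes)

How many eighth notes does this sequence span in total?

28

Express everything in eighth notes: whole tied to quarter (whole + quarter) = 10; dotted quarter note = 3; eighth tied to quarter (eighth + quarter) = 3; a full sixteenth-note quintuplet (5 notes) (five quintuplet sixteenths span one quarter) = 2; whole = 8; a full sixteenth-note quintuplet (5 notes) (five quintuplet sixteenths span one quarter) = 2.
Sum: 10 + 3 + 3 + 2 + 8 + 2 = 28 eighth notes.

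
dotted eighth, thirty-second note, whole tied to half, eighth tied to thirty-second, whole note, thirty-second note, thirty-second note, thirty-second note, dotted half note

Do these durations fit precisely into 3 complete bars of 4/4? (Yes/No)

No

One bar of 4/4 = 32 thirty-second notes, so 3 bars = 96.
Express everything in thirty-second notes: dotted eighth = 6; thirty-second note = 1; whole tied to half (whole + half) = 48; eighth tied to thirty-second (eighth + thirty-second) = 5; whole note = 32; thirty-second note = 1; thirty-second note = 1; thirty-second note = 1; dotted half note = 24.
Sum: 6 + 1 + 48 + 5 + 32 + 1 + 1 + 1 + 24 = 119.
119 exceeds 96, so the answer is No.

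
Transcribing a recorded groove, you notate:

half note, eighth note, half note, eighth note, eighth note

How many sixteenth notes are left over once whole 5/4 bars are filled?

2

One bar of 5/4 = 10 eighth notes.
In eighth notes: half note = 4; eighth note = 1; half note = 4; eighth note = 1; eighth note = 1.
Total: 4 + 1 + 4 + 1 + 1 = 11.
11 ÷ 10 = 1 complete bar with 1 eighth note remaining = 2 sixteenth notes.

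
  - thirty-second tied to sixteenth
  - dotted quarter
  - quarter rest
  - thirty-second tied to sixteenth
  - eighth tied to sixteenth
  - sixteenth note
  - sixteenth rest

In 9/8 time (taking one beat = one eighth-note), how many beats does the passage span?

One eighth-note beat = 4 thirty-second notes.
Convert each value to thirty-second notes: thirty-second tied to sixteenth (thirty-second + sixteenth) = 3; dotted quarter = 12; quarter rest = 8; thirty-second tied to sixteenth (thirty-second + sixteenth) = 3; eighth tied to sixteenth (eighth + sixteenth) = 6; sixteenth note = 2; sixteenth rest = 2.
Sum: 3 + 12 + 8 + 3 + 6 + 2 + 2 = 36.
36 ÷ 4 = 9 beats.

9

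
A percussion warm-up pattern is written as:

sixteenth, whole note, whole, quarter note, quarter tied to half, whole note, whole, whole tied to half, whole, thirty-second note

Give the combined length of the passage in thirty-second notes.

243

Convert each value to thirty-second notes: sixteenth = 2; whole note = 32; whole = 32; quarter note = 8; quarter tied to half (quarter + half) = 24; whole note = 32; whole = 32; whole tied to half (whole + half) = 48; whole = 32; thirty-second note = 1.
Sum: 2 + 32 + 32 + 8 + 24 + 32 + 32 + 48 + 32 + 1 = 243 thirty-second notes.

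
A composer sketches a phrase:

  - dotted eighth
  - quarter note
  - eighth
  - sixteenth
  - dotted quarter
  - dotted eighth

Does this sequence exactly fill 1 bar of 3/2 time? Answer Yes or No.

One bar of 3/2 = 24 sixteenth notes.
Each duration in sixteenth notes: dotted eighth = 3; quarter note = 4; eighth = 2; sixteenth = 1; dotted quarter = 6; dotted eighth = 3.
Total: 3 + 4 + 2 + 1 + 6 + 3 = 19.
19 falls short of 24, so the answer is No.

No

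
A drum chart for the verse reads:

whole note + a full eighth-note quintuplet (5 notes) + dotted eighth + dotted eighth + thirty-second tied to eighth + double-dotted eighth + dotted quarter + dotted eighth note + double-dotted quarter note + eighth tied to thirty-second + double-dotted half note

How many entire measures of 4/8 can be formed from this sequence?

8

One bar of 4/8 = 16 thirty-second notes.
In thirty-second notes: whole note = 32; a full eighth-note quintuplet (5 notes) (five quintuplet eighths span one half) = 16; dotted eighth = 6; dotted eighth = 6; thirty-second tied to eighth (thirty-second + eighth) = 5; double-dotted eighth = 7; dotted quarter = 12; dotted eighth note = 6; double-dotted quarter note = 14; eighth tied to thirty-second (eighth + thirty-second) = 5; double-dotted half note = 28.
Altogether 32 + 16 + 6 + 6 + 5 + 7 + 12 + 6 + 14 + 5 + 28 = 137.
137 ÷ 16 = 8 complete bars with 9 left over.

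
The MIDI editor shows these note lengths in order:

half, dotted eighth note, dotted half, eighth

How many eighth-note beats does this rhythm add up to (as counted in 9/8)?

One eighth-note beat = 2 sixteenth notes.
Working in sixteenth notes: half = 8; dotted eighth note = 3; dotted half = 12; eighth = 2.
Sum: 8 + 3 + 12 + 2 = 25.
25 ÷ 2 = 12.5 beats.

12.5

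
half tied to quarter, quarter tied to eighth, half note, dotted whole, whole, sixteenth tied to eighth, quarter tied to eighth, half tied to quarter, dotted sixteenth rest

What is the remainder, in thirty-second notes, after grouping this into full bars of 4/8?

One bar of 4/8 = 16 thirty-second notes.
Express everything in thirty-second notes: half tied to quarter (half + quarter) = 24; quarter tied to eighth (quarter + eighth) = 12; half note = 16; dotted whole = 48; whole = 32; sixteenth tied to eighth (sixteenth + eighth) = 6; quarter tied to eighth (quarter + eighth) = 12; half tied to quarter (half + quarter) = 24; dotted sixteenth rest = 3.
Sum: 24 + 12 + 16 + 48 + 32 + 6 + 12 + 24 + 3 = 177.
177 ÷ 16 = 11 complete bars with 1 thirty-second note remaining.

1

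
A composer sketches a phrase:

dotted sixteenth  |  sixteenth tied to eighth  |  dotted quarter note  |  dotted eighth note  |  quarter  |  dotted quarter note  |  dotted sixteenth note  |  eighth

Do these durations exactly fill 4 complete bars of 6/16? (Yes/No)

One bar of 6/16 = 12 thirty-second notes, so 4 bars = 48.
Working in thirty-second notes: dotted sixteenth = 3; sixteenth tied to eighth (sixteenth + eighth) = 6; dotted quarter note = 12; dotted eighth note = 6; quarter = 8; dotted quarter note = 12; dotted sixteenth note = 3; eighth = 4.
Adding: 3 + 6 + 12 + 6 + 8 + 12 + 3 + 4 = 54.
54 exceeds 48, so the answer is No.

No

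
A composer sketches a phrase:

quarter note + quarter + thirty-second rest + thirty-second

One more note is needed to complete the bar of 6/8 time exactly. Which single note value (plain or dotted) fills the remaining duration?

The bar of 6/8 = 24 thirty-second notes.
Each duration in thirty-second notes: quarter note = 8; quarter = 8; thirty-second rest = 1; thirty-second = 1.
Adding: 8 + 8 + 1 + 1 = 18.
Remaining: 24 − 18 = 6 thirty-second notes, which is a dotted eighth note.

dotted eighth note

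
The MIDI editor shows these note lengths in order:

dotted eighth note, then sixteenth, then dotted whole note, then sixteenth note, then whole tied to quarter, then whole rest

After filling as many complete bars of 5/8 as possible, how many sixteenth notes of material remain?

One bar of 5/8 = 10 sixteenth notes.
Working in sixteenth notes: dotted eighth note = 3; sixteenth = 1; dotted whole note = 24; sixteenth note = 1; whole tied to quarter (whole + quarter) = 20; whole rest = 16.
Adding: 3 + 1 + 24 + 1 + 20 + 16 = 65.
65 ÷ 10 = 6 complete bars with 5 sixteenth notes remaining.

5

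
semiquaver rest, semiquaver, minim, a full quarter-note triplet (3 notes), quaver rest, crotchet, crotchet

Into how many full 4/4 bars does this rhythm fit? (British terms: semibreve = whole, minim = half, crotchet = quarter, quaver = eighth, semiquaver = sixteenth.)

One bar of 4/4 = 16 sixteenth notes.
Express everything in sixteenth notes: semiquaver rest = 1; semiquaver = 1; minim = 8; a full quarter-note triplet (3 notes) (three triplet quarters span one half) = 8; quaver rest = 2; crotchet = 4; crotchet = 4.
Adding: 1 + 1 + 8 + 8 + 2 + 4 + 4 = 28.
28 ÷ 16 = 1 complete bar with 12 left over.

1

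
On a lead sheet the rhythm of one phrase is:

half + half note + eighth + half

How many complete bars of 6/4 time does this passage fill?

One bar of 6/4 = 12 eighth notes.
In eighth notes: half = 4; half note = 4; eighth = 1; half = 4.
Total: 4 + 4 + 1 + 4 = 13.
13 ÷ 12 = 1 complete bar with 1 left over.

1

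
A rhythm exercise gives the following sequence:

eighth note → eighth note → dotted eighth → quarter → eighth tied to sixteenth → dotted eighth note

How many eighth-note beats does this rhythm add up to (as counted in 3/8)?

8.5

One eighth-note beat = 2 sixteenth notes.
In sixteenth notes: eighth note = 2; eighth note = 2; dotted eighth = 3; quarter = 4; eighth tied to sixteenth (eighth + sixteenth) = 3; dotted eighth note = 3.
Altogether 2 + 2 + 3 + 4 + 3 + 3 = 17.
17 ÷ 2 = 8.5 beats.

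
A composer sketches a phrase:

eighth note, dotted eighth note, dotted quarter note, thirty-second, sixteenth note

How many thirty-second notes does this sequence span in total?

25

Convert each value to thirty-second notes: eighth note = 4; dotted eighth note = 6; dotted quarter note = 12; thirty-second = 1; sixteenth note = 2.
Altogether 4 + 6 + 12 + 1 + 2 = 25 thirty-second notes.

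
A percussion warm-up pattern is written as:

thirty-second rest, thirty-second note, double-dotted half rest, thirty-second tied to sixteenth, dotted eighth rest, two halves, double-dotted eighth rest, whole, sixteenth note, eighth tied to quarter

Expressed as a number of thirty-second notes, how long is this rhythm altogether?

124

Convert each value to thirty-second notes: thirty-second rest = 1; thirty-second note = 1; double-dotted half rest = 28; thirty-second tied to sixteenth (thirty-second + sixteenth) = 3; dotted eighth rest = 6; half = 16; half = 16; double-dotted eighth rest = 7; whole = 32; sixteenth note = 2; eighth tied to quarter (eighth + quarter) = 12.
Total: 1 + 1 + 28 + 3 + 6 + 16 + 16 + 7 + 32 + 2 + 12 = 124 thirty-second notes.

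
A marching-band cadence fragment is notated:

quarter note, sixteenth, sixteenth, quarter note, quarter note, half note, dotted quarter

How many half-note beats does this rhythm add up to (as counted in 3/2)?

3.5

One half-note beat = 8 sixteenth notes.
Each duration in sixteenth notes: quarter note = 4; sixteenth = 1; sixteenth = 1; quarter note = 4; quarter note = 4; half note = 8; dotted quarter = 6.
Sum: 4 + 1 + 1 + 4 + 4 + 8 + 6 = 28.
28 ÷ 8 = 3.5 beats.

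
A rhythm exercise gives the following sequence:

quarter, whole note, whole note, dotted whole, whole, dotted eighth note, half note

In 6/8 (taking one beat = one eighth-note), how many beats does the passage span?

43.5

One eighth-note beat = 2 sixteenth notes.
Express everything in sixteenth notes: quarter = 4; whole note = 16; whole note = 16; dotted whole = 24; whole = 16; dotted eighth note = 3; half note = 8.
Total: 4 + 16 + 16 + 24 + 16 + 3 + 8 = 87.
87 ÷ 2 = 43.5 beats.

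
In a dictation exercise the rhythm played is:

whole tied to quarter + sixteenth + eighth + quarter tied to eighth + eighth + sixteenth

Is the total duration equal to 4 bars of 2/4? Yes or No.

Yes

One bar of 2/4 = 8 sixteenth notes, so 4 bars = 32.
Convert each value to sixteenth notes: whole tied to quarter (whole + quarter) = 20; sixteenth = 1; eighth = 2; quarter tied to eighth (quarter + eighth) = 6; eighth = 2; sixteenth = 1.
Total: 20 + 1 + 2 + 6 + 2 + 1 = 32.
32 equals 32, so the answer is Yes.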